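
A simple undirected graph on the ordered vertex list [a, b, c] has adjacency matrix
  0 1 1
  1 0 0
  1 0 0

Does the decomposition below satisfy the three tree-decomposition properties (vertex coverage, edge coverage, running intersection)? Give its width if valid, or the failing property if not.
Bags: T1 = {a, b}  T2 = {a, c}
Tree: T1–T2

Vertex coverage: the bags together contain {a, b, c}, the full vertex set. Edge coverage: each edge of G has both endpoints in at least one bag. Running intersection: for every vertex, the bags containing it form a connected subtree. All three properties hold, so this is a valid tree decomposition of width max|bag| − 1 = 1, and hence tw(G) ≤ 1.

Yes; width 1.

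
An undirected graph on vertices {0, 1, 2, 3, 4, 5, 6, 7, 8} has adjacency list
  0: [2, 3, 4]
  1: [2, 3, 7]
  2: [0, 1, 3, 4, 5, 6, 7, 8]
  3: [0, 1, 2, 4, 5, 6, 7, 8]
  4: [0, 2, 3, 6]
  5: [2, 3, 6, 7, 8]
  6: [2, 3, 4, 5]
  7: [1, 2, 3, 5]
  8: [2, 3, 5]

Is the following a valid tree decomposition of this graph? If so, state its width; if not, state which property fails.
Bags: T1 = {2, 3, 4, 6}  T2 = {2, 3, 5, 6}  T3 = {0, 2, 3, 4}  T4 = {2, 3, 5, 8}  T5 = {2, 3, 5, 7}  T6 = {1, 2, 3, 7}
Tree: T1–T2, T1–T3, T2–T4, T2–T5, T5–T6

Checking the three conditions: (i) the bags cover all of {0, 1, 2, 3, 4, 5, 6, 7, 8}; (ii) for each edge, some bag contains both endpoints; (iii) the bags containing any fixed vertex form a subtree. All hold, so the decomposition is valid with width 4 − 1 = 3.

Yes; width 3.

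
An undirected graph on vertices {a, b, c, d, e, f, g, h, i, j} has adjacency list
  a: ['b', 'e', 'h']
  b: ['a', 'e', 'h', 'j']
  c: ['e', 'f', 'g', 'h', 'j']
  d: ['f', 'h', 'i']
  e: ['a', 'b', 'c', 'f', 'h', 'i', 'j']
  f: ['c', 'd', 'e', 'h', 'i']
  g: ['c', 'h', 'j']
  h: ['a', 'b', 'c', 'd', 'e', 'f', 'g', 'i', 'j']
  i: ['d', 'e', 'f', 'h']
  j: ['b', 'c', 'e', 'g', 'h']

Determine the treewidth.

A width-3 tree decomposition is:
Bags: B1 = {c, e, h, j}  B2 = {c, e, f, h}  B3 = {b, e, h, j}  B4 = {a, b, e, h}  B5 = {e, f, h, i}  B6 = {c, g, h, j}  B7 = {d, f, h, i}
Tree: B1–B2, B1–B3, B3–B4, B2–B5, B1–B6, B5–B7
Every bag has size at most 4, so the width is 4 − 1 = 3 and tw(G) ≤ 3. Conversely, {d, f, h, i} is a clique of size 4, and the vertices of any clique must share a bag in every tree decomposition; so some bag has ≥ 4 vertices and tw(G) ≥ 3. Combining the bounds, tw(G) = 3.

3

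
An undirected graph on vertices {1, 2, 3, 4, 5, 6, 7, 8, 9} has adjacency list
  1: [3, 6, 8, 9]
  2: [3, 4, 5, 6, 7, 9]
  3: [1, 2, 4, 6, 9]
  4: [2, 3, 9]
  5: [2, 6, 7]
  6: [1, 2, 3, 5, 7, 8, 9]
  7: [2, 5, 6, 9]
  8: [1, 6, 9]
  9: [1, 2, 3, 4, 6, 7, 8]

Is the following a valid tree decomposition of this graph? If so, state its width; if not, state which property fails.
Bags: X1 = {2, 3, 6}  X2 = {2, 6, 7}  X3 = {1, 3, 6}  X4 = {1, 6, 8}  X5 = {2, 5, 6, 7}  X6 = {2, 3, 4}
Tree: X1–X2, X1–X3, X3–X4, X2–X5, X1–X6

A tree decomposition must satisfy three properties: every vertex lies in some bag; for every edge, both endpoints lie together in some bag; and for every vertex, the bags containing it form a connected subtree. Here vertex 9 appears in no bag, so the decomposition is invalid.

No — vertex 9 appears in no bag.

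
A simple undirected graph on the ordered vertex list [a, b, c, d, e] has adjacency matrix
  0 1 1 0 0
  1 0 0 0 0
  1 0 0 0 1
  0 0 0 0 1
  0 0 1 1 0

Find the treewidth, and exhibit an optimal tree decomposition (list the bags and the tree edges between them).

Every bag has size at most 2, so the width is 2 − 1 = 1 and tw(G) ≤ 1. Since G has at least one edge (e.g. d–e), it is not an edgeless graph, so tw(G) ≥ 1. Combining the bounds, tw(G) = 1.

Treewidth 1.
Bags: B1 = {d, e}  B2 = {c, e}  B3 = {a, c}  B4 = {a, b}
Tree: B1–B2, B2–B3, B3–B4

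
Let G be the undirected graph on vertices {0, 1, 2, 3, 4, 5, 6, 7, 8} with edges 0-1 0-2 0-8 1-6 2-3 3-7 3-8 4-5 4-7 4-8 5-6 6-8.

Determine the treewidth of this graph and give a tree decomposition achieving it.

Treewidth 3.
One such decomposition:
Bags: B1 = {0, 1, 2, 3}  B2 = {0, 1, 3, 8}  B3 = {1, 3, 6, 8}  B4 = {3, 6, 7, 8}  B5 = {4, 6, 7, 8}  B6 = {4, 5, 6, 7}
Tree: B1–B2, B2–B3, B3–B4, B4–B5, B5–B6

The largest bag has 4 vertices, giving width 3; this decomposition certifies tw(G) ≤ 3. For the lower bound: the 4 vertex sets {0,1,2}, {3}, {8}, {4,5,6,7} are disjoint, each induces a connected subgraph, and every pair is joined by at least one edge of G. Contracting each set to a single vertex therefore yields K_{4} as a minor, and since treewidth is minor-monotone, tw(G) ≥ tw(K_{4}) = 3. Combining the bounds, tw(G) = 3.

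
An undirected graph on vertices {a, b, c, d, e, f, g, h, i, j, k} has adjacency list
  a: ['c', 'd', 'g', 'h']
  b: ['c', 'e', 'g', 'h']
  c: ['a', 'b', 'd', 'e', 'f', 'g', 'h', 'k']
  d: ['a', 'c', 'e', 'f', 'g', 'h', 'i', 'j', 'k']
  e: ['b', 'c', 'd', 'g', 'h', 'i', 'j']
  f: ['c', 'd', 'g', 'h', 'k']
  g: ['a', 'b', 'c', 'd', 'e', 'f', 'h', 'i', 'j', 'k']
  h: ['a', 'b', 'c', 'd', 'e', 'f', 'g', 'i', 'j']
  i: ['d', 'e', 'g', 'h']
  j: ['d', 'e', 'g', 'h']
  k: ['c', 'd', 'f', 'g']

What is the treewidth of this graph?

A width-4 tree decomposition is:
Bags: B1 = {d, e, g, h, i}  B2 = {c, d, e, g, h}  B3 = {c, d, f, g, h}  B4 = {a, c, d, g, h}  B5 = {c, d, f, g, k}  B6 = {d, e, g, h, j}  B7 = {b, c, e, g, h}
Tree: B1–B2, B2–B3, B3–B4, B3–B5, B2–B6, B2–B7
The largest bag has 5 vertices, giving width 4; this decomposition certifies tw(G) ≤ 4. Conversely, {d, e, g, h, j} is a clique of size 5, and the vertices of any clique must share a bag in every tree decomposition; so some bag has ≥ 5 vertices and tw(G) ≥ 4. Combining the bounds, tw(G) = 4.

4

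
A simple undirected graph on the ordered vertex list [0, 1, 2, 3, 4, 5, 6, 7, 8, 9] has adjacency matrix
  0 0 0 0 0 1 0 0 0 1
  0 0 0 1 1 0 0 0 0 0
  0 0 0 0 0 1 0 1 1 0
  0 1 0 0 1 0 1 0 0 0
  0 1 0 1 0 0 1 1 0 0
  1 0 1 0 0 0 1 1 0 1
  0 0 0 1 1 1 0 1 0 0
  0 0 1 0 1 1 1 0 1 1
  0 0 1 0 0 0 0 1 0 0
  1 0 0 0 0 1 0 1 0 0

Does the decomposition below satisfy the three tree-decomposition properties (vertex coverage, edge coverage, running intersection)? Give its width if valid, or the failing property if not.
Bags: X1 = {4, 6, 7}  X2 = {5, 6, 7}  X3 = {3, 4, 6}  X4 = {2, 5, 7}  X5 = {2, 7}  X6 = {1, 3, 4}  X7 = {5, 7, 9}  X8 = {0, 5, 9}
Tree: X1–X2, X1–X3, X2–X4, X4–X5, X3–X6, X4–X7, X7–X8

No — vertex 8 appears in no bag.

A tree decomposition must satisfy three properties: every vertex lies in some bag; for every edge, both endpoints lie together in some bag; and for every vertex, the bags containing it form a connected subtree. Here vertex 8 appears in no bag, so the decomposition is invalid.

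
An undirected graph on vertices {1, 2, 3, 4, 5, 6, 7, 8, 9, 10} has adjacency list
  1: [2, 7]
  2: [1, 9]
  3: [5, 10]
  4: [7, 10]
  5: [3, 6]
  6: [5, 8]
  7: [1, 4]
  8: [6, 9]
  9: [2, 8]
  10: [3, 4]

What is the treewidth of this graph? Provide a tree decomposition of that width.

Treewidth 2.
One optimal decomposition is:
Bags: B1 = {3, 5, 6}  B2 = {3, 6, 10}  B3 = {4, 6, 10}  B4 = {4, 6, 7}  B5 = {1, 6, 7}  B6 = {1, 2, 6}  B7 = {2, 6, 9}  B8 = {6, 8, 9}
Tree: B1–B2, B2–B3, B3–B4, B4–B5, B5–B6, B6–B7, B7–B8

Each bag holds 3 vertices, so the decomposition has width 2, which upper-bounds the treewidth. The edges 6–5–3–10–4–7–1–2–9–8–6 form a cycle, so G is not a tree and its treewidth is at least 2. Hence tw(G) = 2 exactly.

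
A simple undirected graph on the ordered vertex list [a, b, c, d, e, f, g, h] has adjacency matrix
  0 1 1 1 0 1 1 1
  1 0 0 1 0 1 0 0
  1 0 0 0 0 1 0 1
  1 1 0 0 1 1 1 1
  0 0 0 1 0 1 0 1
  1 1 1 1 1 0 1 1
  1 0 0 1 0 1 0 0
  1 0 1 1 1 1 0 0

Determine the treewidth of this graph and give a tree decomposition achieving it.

Treewidth 3.
Bags: B1 = {a, d, f, h}  B2 = {a, b, d, f}  B3 = {d, e, f, h}  B4 = {a, d, f, g}  B5 = {a, c, f, h}
Tree: B1–B2, B1–B3, B1–B4, B1–B5

Every bag has size at most 4, so the width is 4 − 1 = 3 and tw(G) ≤ 3. Conversely, {d, e, f, h} is a clique of size 4, and the vertices of any clique must share a bag in every tree decomposition; so some bag has ≥ 4 vertices and tw(G) ≥ 3. The upper and lower bounds meet at 3, so that is the treewidth.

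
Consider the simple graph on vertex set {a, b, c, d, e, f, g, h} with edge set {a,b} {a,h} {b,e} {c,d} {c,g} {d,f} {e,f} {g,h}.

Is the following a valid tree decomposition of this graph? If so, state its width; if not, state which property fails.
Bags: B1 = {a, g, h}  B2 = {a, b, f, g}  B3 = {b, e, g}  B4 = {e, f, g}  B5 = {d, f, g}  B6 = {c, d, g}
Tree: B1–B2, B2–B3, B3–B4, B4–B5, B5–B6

A tree decomposition must satisfy three properties: every vertex lies in some bag; for every edge, both endpoints lie together in some bag; and for every vertex, the bags containing it form a connected subtree. Here bags containing vertex f are not connected in the tree, so the decomposition is invalid.

No — bags containing vertex f are not connected in the tree.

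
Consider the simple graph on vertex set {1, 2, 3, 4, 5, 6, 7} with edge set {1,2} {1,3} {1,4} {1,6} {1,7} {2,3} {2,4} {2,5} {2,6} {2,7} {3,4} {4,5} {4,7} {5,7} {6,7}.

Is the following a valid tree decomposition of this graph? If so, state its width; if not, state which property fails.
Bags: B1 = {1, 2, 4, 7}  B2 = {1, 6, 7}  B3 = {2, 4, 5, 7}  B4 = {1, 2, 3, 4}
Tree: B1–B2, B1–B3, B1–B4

No — edge (2,6) lies in no bag.

A tree decomposition must satisfy three properties: every vertex lies in some bag; for every edge, both endpoints lie together in some bag; and for every vertex, the bags containing it form a connected subtree. Here edge (2,6) lies in no bag, so the decomposition is invalid.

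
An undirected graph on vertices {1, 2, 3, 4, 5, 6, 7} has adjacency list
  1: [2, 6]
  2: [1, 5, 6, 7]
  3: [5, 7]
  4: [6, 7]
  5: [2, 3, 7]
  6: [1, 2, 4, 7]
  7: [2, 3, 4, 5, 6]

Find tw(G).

2

A width-2 tree decomposition is:
Bags: B1 = {2, 6, 7}  B2 = {2, 5, 7}  B3 = {1, 2, 6}  B4 = {4, 6, 7}  B5 = {3, 5, 7}
Tree: B1–B2, B1–B3, B1–B4, B2–B5
Each bag holds 3 vertices, so the decomposition has width 2, which upper-bounds the treewidth. On the other hand G contains the 3-clique {1, 2, 6}. A clique must lie in a single bag of any decomposition, so no decomposition can have width below 2. Hence tw(G) = 2 exactly.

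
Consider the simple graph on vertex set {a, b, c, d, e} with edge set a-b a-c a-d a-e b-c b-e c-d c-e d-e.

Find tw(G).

3

A width-3 tree decomposition is:
Bags: B1 = {a, c, d, e}  B2 = {a, b, c, e}
Tree: B1–B2
Every bag has size at most 4, so the width is 4 − 1 = 3 and tw(G) ≤ 3. Conversely, {a, c, d, e} is a clique of size 4, and the vertices of any clique must share a bag in every tree decomposition; so some bag has ≥ 4 vertices and tw(G) ≥ 3. Therefore the treewidth is 3.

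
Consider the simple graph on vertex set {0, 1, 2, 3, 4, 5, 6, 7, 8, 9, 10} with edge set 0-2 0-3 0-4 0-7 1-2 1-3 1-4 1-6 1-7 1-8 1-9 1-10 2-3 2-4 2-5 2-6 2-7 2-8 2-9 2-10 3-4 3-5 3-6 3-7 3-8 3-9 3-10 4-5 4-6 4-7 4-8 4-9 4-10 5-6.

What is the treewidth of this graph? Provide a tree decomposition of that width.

Treewidth 4.
One optimal decomposition is:
Bags: B1 = {1, 2, 3, 4, 10}  B2 = {1, 2, 3, 4, 6}  B3 = {1, 2, 3, 4, 8}  B4 = {1, 2, 3, 4, 7}  B5 = {2, 3, 4, 5, 6}  B6 = {1, 2, 3, 4, 9}  B7 = {0, 2, 3, 4, 7}
Tree: B1–B2, B1–B3, B2–B4, B2–B5, B1–B6, B4–B7

The largest bag has 5 vertices, giving width 4; this decomposition certifies tw(G) ≤ 4. For the lower bound, the 5 vertices {0, 2, 3, 4, 7} are pairwise adjacent, and any tree decomposition puts a clique entirely inside one bag — forcing width ≥ 4. Therefore the treewidth is 4.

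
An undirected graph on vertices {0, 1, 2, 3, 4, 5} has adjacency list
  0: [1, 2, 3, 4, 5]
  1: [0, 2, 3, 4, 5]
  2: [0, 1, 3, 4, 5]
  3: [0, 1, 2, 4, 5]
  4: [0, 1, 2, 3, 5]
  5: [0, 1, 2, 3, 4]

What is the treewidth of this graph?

5

A width-5 tree decomposition is:
Bags: B1 = {0, 1, 2, 3, 4, 5}
Tree: (single bag)
With just one bag of size 6, the width is 6 − 1 = 5, so tw(G) ≤ 5. On the other hand G contains the 6-clique {0, 1, 2, 3, 4, 5}. A clique must lie in a single bag of any decomposition, so no decomposition can have width below 5. Combining the bounds, tw(G) = 5.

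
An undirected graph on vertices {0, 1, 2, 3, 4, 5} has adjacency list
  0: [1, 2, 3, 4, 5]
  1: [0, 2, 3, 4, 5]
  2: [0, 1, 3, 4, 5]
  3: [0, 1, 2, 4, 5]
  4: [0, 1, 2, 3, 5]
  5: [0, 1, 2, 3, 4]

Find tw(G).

5

A width-5 tree decomposition is:
Bags: B1 = {0, 1, 2, 3, 4, 5}
Tree: (single bag)
With just one bag of size 6, the width is 6 − 1 = 5, so tw(G) ≤ 5. Conversely, {0, 1, 2, 3, 4, 5} is a clique of size 6, and the vertices of any clique must share a bag in every tree decomposition; so some bag has ≥ 6 vertices and tw(G) ≥ 5. Combining the bounds, tw(G) = 5.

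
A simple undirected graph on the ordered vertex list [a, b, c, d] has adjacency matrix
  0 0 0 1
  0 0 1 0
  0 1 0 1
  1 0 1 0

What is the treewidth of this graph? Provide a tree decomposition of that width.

Treewidth 1.
One optimal decomposition is:
Bags: B1 = {a, d}  B2 = {c, d}  B3 = {b, c}
Tree: B1–B2, B2–B3

Each bag holds 2 vertices, so the decomposition has width 1, which upper-bounds the treewidth. G has an edge, so its treewidth is at least 1. Combining the bounds, tw(G) = 1.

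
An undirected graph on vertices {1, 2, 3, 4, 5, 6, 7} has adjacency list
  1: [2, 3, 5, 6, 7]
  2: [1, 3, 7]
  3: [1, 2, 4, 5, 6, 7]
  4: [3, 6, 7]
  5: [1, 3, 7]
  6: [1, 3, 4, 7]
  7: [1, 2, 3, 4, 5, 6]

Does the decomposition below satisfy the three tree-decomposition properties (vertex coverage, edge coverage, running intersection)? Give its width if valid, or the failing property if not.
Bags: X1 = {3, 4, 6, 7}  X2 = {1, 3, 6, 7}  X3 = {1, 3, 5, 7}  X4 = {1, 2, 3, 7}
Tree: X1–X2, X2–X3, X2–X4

Checking the three conditions: (i) the bags cover all of {1, 2, 3, 4, 5, 6, 7}; (ii) for each edge, some bag contains both endpoints; (iii) the bags containing any fixed vertex form a subtree. All hold, so the decomposition is valid with width 4 − 1 = 3.

Yes; width 3.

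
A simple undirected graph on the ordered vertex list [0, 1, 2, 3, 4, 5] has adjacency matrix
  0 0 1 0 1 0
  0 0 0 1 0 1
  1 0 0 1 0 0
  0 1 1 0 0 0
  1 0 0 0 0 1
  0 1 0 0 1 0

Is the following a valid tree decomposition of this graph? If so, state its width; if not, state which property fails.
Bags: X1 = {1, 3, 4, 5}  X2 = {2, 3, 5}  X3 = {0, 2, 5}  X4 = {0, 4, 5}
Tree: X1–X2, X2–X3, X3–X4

No — bags containing vertex 4 are not connected in the tree.

A tree decomposition must satisfy three properties: every vertex lies in some bag; for every edge, both endpoints lie together in some bag; and for every vertex, the bags containing it form a connected subtree. Here bags containing vertex 4 are not connected in the tree, so the decomposition is invalid.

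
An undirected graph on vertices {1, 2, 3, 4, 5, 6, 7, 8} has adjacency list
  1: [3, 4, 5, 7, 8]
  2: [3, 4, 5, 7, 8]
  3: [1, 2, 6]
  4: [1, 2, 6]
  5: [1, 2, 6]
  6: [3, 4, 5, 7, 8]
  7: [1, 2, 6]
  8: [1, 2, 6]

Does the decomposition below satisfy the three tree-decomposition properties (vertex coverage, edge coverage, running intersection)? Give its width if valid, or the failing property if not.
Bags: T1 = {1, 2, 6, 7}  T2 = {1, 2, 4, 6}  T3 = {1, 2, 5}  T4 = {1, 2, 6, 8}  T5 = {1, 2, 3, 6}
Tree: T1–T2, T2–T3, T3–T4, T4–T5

A tree decomposition must satisfy three properties: every vertex lies in some bag; for every edge, both endpoints lie together in some bag; and for every vertex, the bags containing it form a connected subtree. Here edge (6,5) lies in no bag, so the decomposition is invalid.

No — edge (6,5) lies in no bag.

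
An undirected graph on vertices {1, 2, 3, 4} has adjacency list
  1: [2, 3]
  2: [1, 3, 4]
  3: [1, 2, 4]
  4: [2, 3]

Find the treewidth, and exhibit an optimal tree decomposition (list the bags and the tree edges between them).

The largest bag has 3 vertices, giving width 2; this decomposition certifies tw(G) ≤ 2. Conversely, {1, 2, 3} is a clique of size 3, and the vertices of any clique must share a bag in every tree decomposition; so some bag has ≥ 3 vertices and tw(G) ≥ 2. Combining the bounds, tw(G) = 2.

Treewidth 2.
Bags: B1 = {1, 2, 3}  B2 = {2, 3, 4}
Tree: B1–B2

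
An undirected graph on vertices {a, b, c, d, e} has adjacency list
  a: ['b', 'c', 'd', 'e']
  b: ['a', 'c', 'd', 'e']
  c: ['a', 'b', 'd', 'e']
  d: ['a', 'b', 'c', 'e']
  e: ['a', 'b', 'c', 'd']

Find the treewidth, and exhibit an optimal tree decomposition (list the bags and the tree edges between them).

With just one bag of size 5, the width is 5 − 1 = 4, so tw(G) ≤ 4. Conversely, {a, b, c, d, e} is a clique of size 5, and the vertices of any clique must share a bag in every tree decomposition; so some bag has ≥ 5 vertices and tw(G) ≥ 4. The upper and lower bounds meet at 4, so that is the treewidth.

Treewidth 4.
Bags: B1 = {a, b, c, d, e}
Tree: (single bag)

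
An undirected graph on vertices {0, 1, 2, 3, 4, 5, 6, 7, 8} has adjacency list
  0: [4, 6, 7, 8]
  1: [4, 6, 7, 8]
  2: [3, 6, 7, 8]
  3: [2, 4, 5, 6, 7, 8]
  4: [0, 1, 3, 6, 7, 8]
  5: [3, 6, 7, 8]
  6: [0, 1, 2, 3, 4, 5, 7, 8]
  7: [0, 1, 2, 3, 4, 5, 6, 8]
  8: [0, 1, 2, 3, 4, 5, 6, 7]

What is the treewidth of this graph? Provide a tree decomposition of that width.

Treewidth 4.
One such decomposition:
Bags: B1 = {3, 4, 6, 7, 8}  B2 = {1, 4, 6, 7, 8}  B3 = {3, 5, 6, 7, 8}  B4 = {0, 4, 6, 7, 8}  B5 = {2, 3, 6, 7, 8}
Tree: B1–B2, B1–B3, B1–B4, B3–B5

The largest bag has 5 vertices, giving width 4; this decomposition certifies tw(G) ≤ 4. Conversely, {0, 4, 6, 7, 8} is a clique of size 5, and the vertices of any clique must share a bag in every tree decomposition; so some bag has ≥ 5 vertices and tw(G) ≥ 4. Therefore the treewidth is 4.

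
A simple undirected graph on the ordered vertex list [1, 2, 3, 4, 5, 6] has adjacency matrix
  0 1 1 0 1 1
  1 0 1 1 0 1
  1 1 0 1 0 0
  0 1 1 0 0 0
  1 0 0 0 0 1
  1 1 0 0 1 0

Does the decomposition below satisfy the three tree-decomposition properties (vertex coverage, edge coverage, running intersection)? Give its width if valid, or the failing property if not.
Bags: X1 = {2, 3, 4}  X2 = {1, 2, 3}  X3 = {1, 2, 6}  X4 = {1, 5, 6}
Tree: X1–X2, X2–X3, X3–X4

Every vertex of G appears in some bag (union = {1, 2, 3, 4, 5, 6}); every edge is covered by a bag; and for each vertex v the set of bags containing v is connected in the bag tree. The decomposition is therefore valid. The largest bag has 3 vertices, so the width is 2.

Yes; width 2.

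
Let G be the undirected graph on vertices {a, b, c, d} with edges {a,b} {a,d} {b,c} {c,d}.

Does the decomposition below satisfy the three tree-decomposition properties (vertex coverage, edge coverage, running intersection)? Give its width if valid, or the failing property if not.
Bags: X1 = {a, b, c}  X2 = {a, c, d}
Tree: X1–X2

Vertex coverage: the bags together contain {a, b, c, d}, the full vertex set. Edge coverage: each edge of G has both endpoints in at least one bag. Running intersection: for every vertex, the bags containing it form a connected subtree. All three properties hold, so this is a valid tree decomposition of width max|bag| − 1 = 2, and hence tw(G) ≤ 2.

Yes; width 2.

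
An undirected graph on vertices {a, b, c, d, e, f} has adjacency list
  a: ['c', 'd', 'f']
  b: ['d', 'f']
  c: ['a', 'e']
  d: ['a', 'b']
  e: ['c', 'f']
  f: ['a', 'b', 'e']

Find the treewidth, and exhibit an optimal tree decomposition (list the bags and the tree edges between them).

Each bag holds 3 vertices, so the decomposition has width 2, which upper-bounds the treewidth. The edges d–b–f–a–d form a cycle, so G is not a tree and its treewidth is at least 2. The upper and lower bounds meet at 2, so that is the treewidth.

Treewidth 2.
Bags: B1 = {a, b, d}  B2 = {a, b, f}  B3 = {a, c, f}  B4 = {c, e, f}
Tree: B1–B2, B2–B3, B3–B4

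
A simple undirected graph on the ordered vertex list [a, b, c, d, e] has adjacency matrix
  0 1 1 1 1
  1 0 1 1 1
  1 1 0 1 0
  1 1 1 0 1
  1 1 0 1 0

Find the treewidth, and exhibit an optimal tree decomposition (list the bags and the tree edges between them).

Treewidth 3.
Bags: B1 = {a, b, c, d}  B2 = {a, b, d, e}
Tree: B1–B2

Every bag has size at most 4, so the width is 4 − 1 = 3 and tw(G) ≤ 3. For the lower bound, the 4 vertices {a, b, d, e} are pairwise adjacent, and any tree decomposition puts a clique entirely inside one bag — forcing width ≥ 3. The upper and lower bounds meet at 3, so that is the treewidth.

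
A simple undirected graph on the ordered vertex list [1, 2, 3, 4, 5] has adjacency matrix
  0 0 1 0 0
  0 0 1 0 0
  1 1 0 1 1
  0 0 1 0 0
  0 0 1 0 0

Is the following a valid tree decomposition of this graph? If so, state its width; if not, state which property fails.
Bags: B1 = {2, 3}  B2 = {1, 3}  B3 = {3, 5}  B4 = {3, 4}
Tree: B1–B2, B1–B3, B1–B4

Yes; width 1.

Every vertex of G appears in some bag (union = {1, 2, 3, 4, 5}); every edge is covered by a bag; and for each vertex v the set of bags containing v is connected in the bag tree. The decomposition is therefore valid. The largest bag has 2 vertices, so the width is 1.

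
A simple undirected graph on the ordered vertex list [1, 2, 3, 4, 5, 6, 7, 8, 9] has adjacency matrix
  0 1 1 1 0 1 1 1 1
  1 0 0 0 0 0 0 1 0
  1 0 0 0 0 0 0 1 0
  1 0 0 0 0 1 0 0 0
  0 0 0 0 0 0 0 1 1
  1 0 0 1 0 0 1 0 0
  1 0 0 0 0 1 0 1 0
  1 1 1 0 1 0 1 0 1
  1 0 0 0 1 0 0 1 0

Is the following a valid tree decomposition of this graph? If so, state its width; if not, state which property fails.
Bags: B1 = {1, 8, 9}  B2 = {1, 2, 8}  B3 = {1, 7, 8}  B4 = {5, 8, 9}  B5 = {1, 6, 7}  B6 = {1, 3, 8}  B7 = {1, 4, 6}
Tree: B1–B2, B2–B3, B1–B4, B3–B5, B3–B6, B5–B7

Vertex coverage: the bags together contain {1, 2, 3, 4, 5, 6, 7, 8, 9}, the full vertex set. Edge coverage: each edge of G has both endpoints in at least one bag. Running intersection: for every vertex, the bags containing it form a connected subtree. All three properties hold, so this is a valid tree decomposition of width max|bag| − 1 = 2, and hence tw(G) ≤ 2.

Yes; width 2.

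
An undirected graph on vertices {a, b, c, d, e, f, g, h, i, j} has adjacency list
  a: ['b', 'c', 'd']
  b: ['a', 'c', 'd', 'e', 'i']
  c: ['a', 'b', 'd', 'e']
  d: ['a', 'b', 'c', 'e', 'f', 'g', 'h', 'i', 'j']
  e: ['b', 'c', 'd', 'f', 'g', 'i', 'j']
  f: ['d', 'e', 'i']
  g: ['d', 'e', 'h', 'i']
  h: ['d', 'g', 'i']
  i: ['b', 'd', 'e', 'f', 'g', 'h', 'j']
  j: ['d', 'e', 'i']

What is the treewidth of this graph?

A width-3 tree decomposition is:
Bags: B1 = {b, d, e, i}  B2 = {d, e, i, j}  B3 = {d, e, g, i}  B4 = {b, c, d, e}  B5 = {a, b, c, d}  B6 = {d, g, h, i}  B7 = {d, e, f, i}
Tree: B1–B2, B1–B3, B1–B4, B4–B5, B3–B6, B2–B7
Every bag has size at most 4, so the width is 4 − 1 = 3 and tw(G) ≤ 3. Conversely, {b, c, d, e} is a clique of size 4, and the vertices of any clique must share a bag in every tree decomposition; so some bag has ≥ 4 vertices and tw(G) ≥ 3. Hence tw(G) = 3 exactly.

3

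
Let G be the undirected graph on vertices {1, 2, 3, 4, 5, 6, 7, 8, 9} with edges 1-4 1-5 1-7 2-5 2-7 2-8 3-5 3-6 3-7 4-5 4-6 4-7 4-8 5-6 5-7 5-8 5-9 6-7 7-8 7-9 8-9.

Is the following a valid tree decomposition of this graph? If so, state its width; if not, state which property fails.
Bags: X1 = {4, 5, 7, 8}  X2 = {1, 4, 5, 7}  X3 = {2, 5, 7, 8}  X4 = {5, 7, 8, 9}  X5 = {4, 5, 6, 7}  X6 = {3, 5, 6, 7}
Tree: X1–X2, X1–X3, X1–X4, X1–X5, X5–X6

Vertex coverage: the bags together contain {1, 2, 3, 4, 5, 6, 7, 8, 9}, the full vertex set. Edge coverage: each edge of G has both endpoints in at least one bag. Running intersection: for every vertex, the bags containing it form a connected subtree. All three properties hold, so this is a valid tree decomposition of width max|bag| − 1 = 3, and hence tw(G) ≤ 3.

Yes; width 3.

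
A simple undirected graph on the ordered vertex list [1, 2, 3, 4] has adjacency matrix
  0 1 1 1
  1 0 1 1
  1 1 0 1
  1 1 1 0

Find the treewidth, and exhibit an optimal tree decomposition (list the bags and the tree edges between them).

With just one bag of size 4, the width is 4 − 1 = 3, so tw(G) ≤ 3. On the other hand G contains the 4-clique {1, 2, 3, 4}. A clique must lie in a single bag of any decomposition, so no decomposition can have width below 3. Hence tw(G) = 3 exactly.

Treewidth 3.
Bags: B1 = {1, 2, 3, 4}
Tree: (single bag)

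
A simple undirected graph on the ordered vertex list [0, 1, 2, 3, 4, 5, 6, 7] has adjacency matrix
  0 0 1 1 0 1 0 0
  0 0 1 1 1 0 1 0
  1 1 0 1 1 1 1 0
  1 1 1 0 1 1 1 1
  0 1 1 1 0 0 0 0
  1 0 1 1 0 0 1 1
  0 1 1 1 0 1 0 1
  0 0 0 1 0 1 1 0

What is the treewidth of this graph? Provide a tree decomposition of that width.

Treewidth 3.
Bags: B1 = {3, 5, 6, 7}  B2 = {2, 3, 5, 6}  B3 = {1, 2, 3, 6}  B4 = {0, 2, 3, 5}  B5 = {1, 2, 3, 4}
Tree: B1–B2, B2–B3, B2–B4, B3–B5

The largest bag has 4 vertices, giving width 3; this decomposition certifies tw(G) ≤ 3. Conversely, {0, 2, 3, 5} is a clique of size 4, and the vertices of any clique must share a bag in every tree decomposition; so some bag has ≥ 4 vertices and tw(G) ≥ 3. Therefore the treewidth is 3.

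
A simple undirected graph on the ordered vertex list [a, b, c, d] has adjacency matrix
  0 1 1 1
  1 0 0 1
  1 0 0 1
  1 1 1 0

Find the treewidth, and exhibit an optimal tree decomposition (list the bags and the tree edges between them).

Treewidth 2.
One such decomposition:
Bags: B1 = {a, c, d}  B2 = {a, b, d}
Tree: B1–B2

Each bag holds 3 vertices, so the decomposition has width 2, which upper-bounds the treewidth. For the lower bound, the 3 vertices {a, c, d} are pairwise adjacent, and any tree decomposition puts a clique entirely inside one bag — forcing width ≥ 2. Therefore the treewidth is 2.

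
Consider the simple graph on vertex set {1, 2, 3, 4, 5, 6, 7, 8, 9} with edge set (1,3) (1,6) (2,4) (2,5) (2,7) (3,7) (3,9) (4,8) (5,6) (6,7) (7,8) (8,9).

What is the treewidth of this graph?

A width-3 tree decomposition is:
Bags: B1 = {2, 4, 8, 9}  B2 = {2, 7, 8, 9}  B3 = {2, 3, 7, 9}  B4 = {2, 3, 5, 7}  B5 = {3, 5, 6, 7}  B6 = {1, 3, 5, 6}
Tree: B1–B2, B2–B3, B3–B4, B4–B5, B5–B6
Every bag has size at most 4, so the width is 4 − 1 = 3 and tw(G) ≤ 3. For the lower bound: the 4 vertex sets {4,8,9}, {2}, {7}, {1,3,5,6} are disjoint, each induces a connected subgraph, and every pair is joined by at least one edge of G. Contracting each set to a single vertex therefore yields K_{4} as a minor, and since treewidth is minor-monotone, tw(G) ≥ tw(K_{4}) = 3. Combining the bounds, tw(G) = 3.

3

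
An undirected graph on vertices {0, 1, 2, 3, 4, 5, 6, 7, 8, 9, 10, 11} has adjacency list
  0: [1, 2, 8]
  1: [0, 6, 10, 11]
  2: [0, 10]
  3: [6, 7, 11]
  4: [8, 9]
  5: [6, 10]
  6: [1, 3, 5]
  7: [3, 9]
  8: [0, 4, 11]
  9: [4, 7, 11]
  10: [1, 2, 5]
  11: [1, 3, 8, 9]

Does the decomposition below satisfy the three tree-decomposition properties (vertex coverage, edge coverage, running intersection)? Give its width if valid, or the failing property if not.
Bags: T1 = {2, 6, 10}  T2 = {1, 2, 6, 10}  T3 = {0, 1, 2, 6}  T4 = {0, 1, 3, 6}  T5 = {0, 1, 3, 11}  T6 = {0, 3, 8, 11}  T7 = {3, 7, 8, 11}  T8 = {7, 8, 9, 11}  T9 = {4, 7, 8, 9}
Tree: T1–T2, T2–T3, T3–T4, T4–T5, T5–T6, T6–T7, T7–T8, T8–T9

A tree decomposition must satisfy three properties: every vertex lies in some bag; for every edge, both endpoints lie together in some bag; and for every vertex, the bags containing it form a connected subtree. Here vertex 5 appears in no bag, so the decomposition is invalid.

No — vertex 5 appears in no bag.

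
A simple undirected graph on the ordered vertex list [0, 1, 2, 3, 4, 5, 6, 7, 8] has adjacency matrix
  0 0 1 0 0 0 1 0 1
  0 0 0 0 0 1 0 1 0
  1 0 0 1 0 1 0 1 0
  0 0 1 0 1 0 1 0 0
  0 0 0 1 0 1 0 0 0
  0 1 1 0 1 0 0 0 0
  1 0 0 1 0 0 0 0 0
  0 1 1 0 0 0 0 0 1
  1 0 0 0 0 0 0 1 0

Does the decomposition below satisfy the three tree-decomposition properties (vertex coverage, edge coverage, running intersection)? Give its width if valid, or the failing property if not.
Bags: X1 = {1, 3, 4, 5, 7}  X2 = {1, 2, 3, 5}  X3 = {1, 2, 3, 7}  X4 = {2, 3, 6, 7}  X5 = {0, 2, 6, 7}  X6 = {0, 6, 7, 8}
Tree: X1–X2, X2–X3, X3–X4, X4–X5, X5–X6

A tree decomposition must satisfy three properties: every vertex lies in some bag; for every edge, both endpoints lie together in some bag; and for every vertex, the bags containing it form a connected subtree. Here bags containing vertex 7 are not connected in the tree, so the decomposition is invalid.

No — bags containing vertex 7 are not connected in the tree.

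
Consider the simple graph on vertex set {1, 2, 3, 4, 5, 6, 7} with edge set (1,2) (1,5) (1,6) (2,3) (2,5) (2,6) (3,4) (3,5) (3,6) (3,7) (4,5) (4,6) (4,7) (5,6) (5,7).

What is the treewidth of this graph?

3

A width-3 tree decomposition is:
Bags: B1 = {3, 4, 5, 6}  B2 = {3, 4, 5, 7}  B3 = {2, 3, 5, 6}  B4 = {1, 2, 5, 6}
Tree: B1–B2, B1–B3, B3–B4
Every bag has size at most 4, so the width is 4 − 1 = 3 and tw(G) ≤ 3. For the lower bound, the 4 vertices {1, 2, 5, 6} are pairwise adjacent, and any tree decomposition puts a clique entirely inside one bag — forcing width ≥ 3. Combining the bounds, tw(G) = 3.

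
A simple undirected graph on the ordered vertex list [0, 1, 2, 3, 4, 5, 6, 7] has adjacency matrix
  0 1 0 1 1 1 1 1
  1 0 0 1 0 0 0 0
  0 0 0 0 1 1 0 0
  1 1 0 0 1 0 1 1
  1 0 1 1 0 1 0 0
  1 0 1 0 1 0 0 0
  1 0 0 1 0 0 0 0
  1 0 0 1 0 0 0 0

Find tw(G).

2

A width-2 tree decomposition is:
Bags: B1 = {0, 1, 3}  B2 = {0, 3, 4}  B3 = {0, 4, 5}  B4 = {0, 3, 6}  B5 = {0, 3, 7}  B6 = {2, 4, 5}
Tree: B1–B2, B2–B3, B1–B4, B1–B5, B3–B6
Every bag has size at most 3, so the width is 3 − 1 = 2 and tw(G) ≤ 2. On the other hand G contains the 3-clique {0, 1, 3}. A clique must lie in a single bag of any decomposition, so no decomposition can have width below 2. Hence tw(G) = 2 exactly.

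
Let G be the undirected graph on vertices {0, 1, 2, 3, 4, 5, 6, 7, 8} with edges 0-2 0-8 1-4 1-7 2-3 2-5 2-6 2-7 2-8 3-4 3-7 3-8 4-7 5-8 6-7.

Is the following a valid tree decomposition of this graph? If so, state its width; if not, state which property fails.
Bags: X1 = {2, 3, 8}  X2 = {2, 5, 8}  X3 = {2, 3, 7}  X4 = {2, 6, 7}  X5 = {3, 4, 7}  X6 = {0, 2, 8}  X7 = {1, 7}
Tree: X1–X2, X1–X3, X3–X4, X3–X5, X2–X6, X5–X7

No — edge (4,1) lies in no bag.

A tree decomposition must satisfy three properties: every vertex lies in some bag; for every edge, both endpoints lie together in some bag; and for every vertex, the bags containing it form a connected subtree. Here edge (4,1) lies in no bag, so the decomposition is invalid.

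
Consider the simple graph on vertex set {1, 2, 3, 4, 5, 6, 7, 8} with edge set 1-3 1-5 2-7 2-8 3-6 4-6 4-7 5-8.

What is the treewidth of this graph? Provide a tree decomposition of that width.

Each bag holds 3 vertices, so the decomposition has width 2, which upper-bounds the treewidth. The edges 2–8–5–1–3–6–4–7–2 form a cycle, so G is not a tree and its treewidth is at least 2. Combining the bounds, tw(G) = 2.

Treewidth 2.
One optimal decomposition is:
Bags: B1 = {2, 5, 8}  B2 = {1, 2, 5}  B3 = {1, 2, 3}  B4 = {2, 3, 6}  B5 = {2, 4, 6}  B6 = {2, 4, 7}
Tree: B1–B2, B2–B3, B3–B4, B4–B5, B5–B6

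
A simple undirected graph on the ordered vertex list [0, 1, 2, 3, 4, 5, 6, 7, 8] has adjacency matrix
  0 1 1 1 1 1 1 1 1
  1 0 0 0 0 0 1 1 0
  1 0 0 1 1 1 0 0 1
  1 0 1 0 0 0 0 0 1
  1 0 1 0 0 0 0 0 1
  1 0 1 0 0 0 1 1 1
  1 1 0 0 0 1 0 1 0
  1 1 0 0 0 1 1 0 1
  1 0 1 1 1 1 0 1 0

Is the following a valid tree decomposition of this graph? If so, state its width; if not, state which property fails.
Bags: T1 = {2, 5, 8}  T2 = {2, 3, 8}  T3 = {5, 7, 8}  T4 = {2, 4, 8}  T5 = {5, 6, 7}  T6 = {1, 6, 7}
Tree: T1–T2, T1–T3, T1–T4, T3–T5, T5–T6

No — vertex 0 appears in no bag.

A tree decomposition must satisfy three properties: every vertex lies in some bag; for every edge, both endpoints lie together in some bag; and for every vertex, the bags containing it form a connected subtree. Here vertex 0 appears in no bag, so the decomposition is invalid.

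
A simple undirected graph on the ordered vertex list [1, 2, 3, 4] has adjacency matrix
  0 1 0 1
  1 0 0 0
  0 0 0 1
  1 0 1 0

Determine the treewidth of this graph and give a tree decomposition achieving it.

Treewidth 1.
Bags: B1 = {1, 4}  B2 = {3, 4}  B3 = {1, 2}
Tree: B1–B2, B1–B3

The largest bag has 2 vertices, giving width 1; this decomposition certifies tw(G) ≤ 1. Any graph with an edge has treewidth ≥ 1, and G has the edge 1–4. The upper and lower bounds meet at 1, so that is the treewidth.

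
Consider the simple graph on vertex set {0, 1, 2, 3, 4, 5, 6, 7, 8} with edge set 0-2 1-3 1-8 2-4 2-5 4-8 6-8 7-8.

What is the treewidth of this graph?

A width-1 tree decomposition is:
Bags: B1 = {7, 8}  B2 = {4, 8}  B3 = {1, 8}  B4 = {2, 4}  B5 = {2, 5}  B6 = {1, 3}  B7 = {0, 2}  B8 = {6, 8}
Tree: B1–B2, B2–B3, B2–B4, B4–B5, B3–B6, B5–B7, B3–B8
The largest bag has 2 vertices, giving width 1; this decomposition certifies tw(G) ≤ 1. G has an edge, so its treewidth is at least 1. Hence tw(G) = 1 exactly.

1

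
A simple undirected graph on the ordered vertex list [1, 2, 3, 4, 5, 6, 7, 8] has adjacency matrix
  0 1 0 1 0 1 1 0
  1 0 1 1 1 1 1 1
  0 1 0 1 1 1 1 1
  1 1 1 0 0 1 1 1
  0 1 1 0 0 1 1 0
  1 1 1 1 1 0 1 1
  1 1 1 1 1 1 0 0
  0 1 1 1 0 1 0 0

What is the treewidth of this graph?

A width-4 tree decomposition is:
Bags: B1 = {2, 3, 4, 6, 7}  B2 = {2, 3, 4, 6, 8}  B3 = {2, 3, 5, 6, 7}  B4 = {1, 2, 4, 6, 7}
Tree: B1–B2, B1–B3, B1–B4
The largest bag has 5 vertices, giving width 4; this decomposition certifies tw(G) ≤ 4. On the other hand G contains the 5-clique {1, 2, 4, 6, 7}. A clique must lie in a single bag of any decomposition, so no decomposition can have width below 4. Combining the bounds, tw(G) = 4.

4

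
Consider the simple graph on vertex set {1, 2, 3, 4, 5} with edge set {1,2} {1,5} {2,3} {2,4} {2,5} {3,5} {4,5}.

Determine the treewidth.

2

A width-2 tree decomposition is:
Bags: B1 = {2, 4, 5}  B2 = {2, 3, 5}  B3 = {1, 2, 5}
Tree: B1–B2, B1–B3
Each bag holds 3 vertices, so the decomposition has width 2, which upper-bounds the treewidth. For the lower bound, the 3 vertices {1, 2, 5} are pairwise adjacent, and any tree decomposition puts a clique entirely inside one bag — forcing width ≥ 2. The upper and lower bounds meet at 2, so that is the treewidth.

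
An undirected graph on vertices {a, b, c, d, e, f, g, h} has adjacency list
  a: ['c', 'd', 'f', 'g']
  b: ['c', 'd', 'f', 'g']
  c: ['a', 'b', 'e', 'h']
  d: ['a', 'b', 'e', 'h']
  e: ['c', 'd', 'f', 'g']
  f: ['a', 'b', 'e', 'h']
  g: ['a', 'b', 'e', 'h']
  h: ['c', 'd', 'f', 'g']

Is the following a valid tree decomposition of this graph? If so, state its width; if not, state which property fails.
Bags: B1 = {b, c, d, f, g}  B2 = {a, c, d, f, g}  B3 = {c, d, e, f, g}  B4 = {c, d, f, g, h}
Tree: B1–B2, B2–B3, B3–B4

Checking the three conditions: (i) the bags cover all of {a, b, c, d, e, f, g, h}; (ii) for each edge, some bag contains both endpoints; (iii) the bags containing any fixed vertex form a subtree. All hold, so the decomposition is valid with width 5 − 1 = 4.

Yes; width 4.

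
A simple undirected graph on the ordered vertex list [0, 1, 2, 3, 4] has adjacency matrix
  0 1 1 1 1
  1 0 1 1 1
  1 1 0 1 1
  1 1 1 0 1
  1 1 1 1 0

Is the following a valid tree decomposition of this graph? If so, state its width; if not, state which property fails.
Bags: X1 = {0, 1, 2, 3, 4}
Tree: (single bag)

Yes; width 4.

Vertex coverage: the bags together contain {0, 1, 2, 3, 4}, the full vertex set. Edge coverage: each edge of G has both endpoints in at least one bag. Running intersection: for every vertex, the bags containing it form a connected subtree. All three properties hold, so this is a valid tree decomposition of width max|bag| − 1 = 4, and hence tw(G) ≤ 4.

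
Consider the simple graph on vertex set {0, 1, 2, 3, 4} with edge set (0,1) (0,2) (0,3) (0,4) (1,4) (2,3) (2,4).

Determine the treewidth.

2

A width-2 tree decomposition is:
Bags: B1 = {0, 1, 4}  B2 = {0, 2, 4}  B3 = {0, 2, 3}
Tree: B1–B2, B2–B3
Each bag holds 3 vertices, so the decomposition has width 2, which upper-bounds the treewidth. Conversely, {0, 1, 4} is a clique of size 3, and the vertices of any clique must share a bag in every tree decomposition; so some bag has ≥ 3 vertices and tw(G) ≥ 2. Hence tw(G) = 2 exactly.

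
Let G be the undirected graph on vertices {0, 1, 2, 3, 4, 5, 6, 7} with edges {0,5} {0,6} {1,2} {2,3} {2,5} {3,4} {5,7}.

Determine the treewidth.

1

A width-1 tree decomposition is:
Bags: B1 = {2, 5}  B2 = {0, 5}  B3 = {1, 2}  B4 = {2, 3}  B5 = {3, 4}  B6 = {5, 7}  B7 = {0, 6}
Tree: B1–B2, B1–B3, B1–B4, B4–B5, B2–B6, B2–B7
Each bag holds 2 vertices, so the decomposition has width 1, which upper-bounds the treewidth. Since G has at least one edge (e.g. 5–2), it is not an edgeless graph, so tw(G) ≥ 1. The upper and lower bounds meet at 1, so that is the treewidth.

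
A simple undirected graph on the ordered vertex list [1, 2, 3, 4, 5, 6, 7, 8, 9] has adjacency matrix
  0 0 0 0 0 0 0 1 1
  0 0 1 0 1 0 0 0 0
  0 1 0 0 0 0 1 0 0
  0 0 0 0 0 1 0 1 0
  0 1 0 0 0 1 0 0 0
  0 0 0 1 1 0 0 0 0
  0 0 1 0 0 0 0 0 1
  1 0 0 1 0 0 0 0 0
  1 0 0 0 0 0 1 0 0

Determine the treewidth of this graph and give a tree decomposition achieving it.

Each bag holds 3 vertices, so the decomposition has width 2, which upper-bounds the treewidth. For the lower bound, G contains the cycle 4–6–5–2–3–7–9–1–8–4, so G is not a forest; only forests have treewidth ≤ 1, hence tw(G) ≥ 2. The upper and lower bounds meet at 2, so that is the treewidth.

Treewidth 2.
Bags: B1 = {4, 5, 6}  B2 = {2, 4, 5}  B3 = {2, 3, 4}  B4 = {3, 4, 7}  B5 = {4, 7, 9}  B6 = {1, 4, 9}  B7 = {1, 4, 8}
Tree: B1–B2, B2–B3, B3–B4, B4–B5, B5–B6, B6–B7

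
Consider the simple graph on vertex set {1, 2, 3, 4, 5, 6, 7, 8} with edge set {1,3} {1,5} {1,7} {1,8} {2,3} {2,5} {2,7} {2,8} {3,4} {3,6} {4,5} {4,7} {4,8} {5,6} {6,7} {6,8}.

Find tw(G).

A width-4 tree decomposition is:
Bags: B1 = {3, 5, 6, 7, 8}  B2 = {3, 4, 5, 7, 8}  B3 = {1, 3, 5, 7, 8}  B4 = {2, 3, 5, 7, 8}
Tree: B1–B2, B2–B3, B3–B4
The largest bag has 5 vertices, giving width 4; this decomposition certifies tw(G) ≤ 4. For the lower bound: the 5 vertex sets {3,6}, {4,7}, {1,8}, {5}, {2} are disjoint, each induces a connected subgraph, and every pair is joined by at least one edge of G. Contracting each set to a single vertex therefore yields K_{5} as a minor, and since treewidth is minor-monotone, tw(G) ≥ tw(K_{5}) = 4. The upper and lower bounds meet at 4, so that is the treewidth.

4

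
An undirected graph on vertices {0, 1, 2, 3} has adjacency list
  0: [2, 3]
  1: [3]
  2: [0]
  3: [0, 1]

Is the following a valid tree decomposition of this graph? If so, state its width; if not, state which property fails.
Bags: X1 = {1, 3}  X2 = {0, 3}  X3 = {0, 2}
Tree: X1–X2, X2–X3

Yes; width 1.

Checking the three conditions: (i) the bags cover all of {0, 1, 2, 3}; (ii) for each edge, some bag contains both endpoints; (iii) the bags containing any fixed vertex form a subtree. All hold, so the decomposition is valid with width 2 − 1 = 1.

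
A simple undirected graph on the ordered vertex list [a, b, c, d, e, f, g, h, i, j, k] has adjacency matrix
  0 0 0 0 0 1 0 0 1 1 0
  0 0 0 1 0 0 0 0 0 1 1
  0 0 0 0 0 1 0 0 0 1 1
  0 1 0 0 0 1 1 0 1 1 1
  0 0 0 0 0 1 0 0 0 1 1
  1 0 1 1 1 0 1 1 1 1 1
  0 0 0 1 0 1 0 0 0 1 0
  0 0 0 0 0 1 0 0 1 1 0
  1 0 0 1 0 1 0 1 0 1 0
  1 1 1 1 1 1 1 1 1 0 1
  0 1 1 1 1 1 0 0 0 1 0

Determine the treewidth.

3

A width-3 tree decomposition is:
Bags: B1 = {d, f, j, k}  B2 = {d, f, i, j}  B3 = {c, f, j, k}  B4 = {d, f, g, j}  B5 = {a, f, i, j}  B6 = {e, f, j, k}  B7 = {f, h, i, j}  B8 = {b, d, j, k}
Tree: B1–B2, B1–B3, B2–B4, B2–B5, B3–B6, B2–B7, B1–B8
Each bag holds 4 vertices, so the decomposition has width 3, which upper-bounds the treewidth. For the lower bound, the 4 vertices {d, f, g, j} are pairwise adjacent, and any tree decomposition puts a clique entirely inside one bag — forcing width ≥ 3. Hence tw(G) = 3 exactly.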